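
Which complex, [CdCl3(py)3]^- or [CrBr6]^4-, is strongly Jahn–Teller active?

[CdCl3(py)3]^-: Ligand charges: each chloride is −1; pyridine is neutral. With an overall charge of −1 the cadmium centre must be in the +2 oxidation state. Group 12 minus oxidation state 2 gives a d¹⁰ configuration. The d¹⁰ configuration leaves the e_g set evenly filled (or empty) — no strong Jahn–Teller driving force.
[CrBr6]^4-: Each bromide is −1; balancing the −4 overall charge requires Cr(II). Chromium is a group-6 element; Cr(II) is therefore d⁴. Bromide is a weak-field ligand for a first-row metal, so the complex is high-spin. The t₂g³e_g¹ (high-spin) configuration has an unevenly filled e_g set; the Jahn–Teller theorem predicts a tetragonal distortion (typically axial elongation) to lift the degeneracy.

[CrBr6]^4-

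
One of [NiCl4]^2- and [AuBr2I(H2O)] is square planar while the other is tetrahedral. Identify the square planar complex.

For [NiCl4]^2-: Summing ligand charges against the −2 overall charge gives an oxidation state of +2 for nickel. Group 10 minus oxidation state 2 gives a d⁸ configuration. Chloride is a weak-field ligand. With weak-field ligands the CFSE gain from square planar is small, so a 3d d⁸ ion takes the sterically preferred tetrahedral geometry. → tetrahedral.
For [AuBr2I(H2O)]: Summing ligand charges against the 0 overall charge gives an oxidation state of +3 for gold. Gold is a group-11 element; Au(III) is therefore d⁸. A 5d d⁸ ion has a large crystal-field splitting; square planar leaves the high-energy d_{x²−y²} orbital empty and maximises CFSE. → square planar.

[AuBr2I(H2O)]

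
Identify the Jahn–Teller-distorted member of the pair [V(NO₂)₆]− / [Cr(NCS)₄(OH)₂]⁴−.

[V(NO₂)₆]−: Summing ligand charges against the −1 overall charge gives an oxidation state of +5 for vanadium. Vanadium is a group-5 element; V(V) is therefore d⁰. The d⁰ configuration leaves the e_g set evenly filled (or empty) — no strong Jahn–Teller driving force.
[Cr(NCS)₄(OH)₂]⁴−: Summing ligand charges against the −4 overall charge gives an oxidation state of +2 for chromium. Chromium is a group-6 element; Cr(II) is therefore d⁴. Hydroxide and isothiocyanate are weak-field ligands for a first-row metal, so the complex is high-spin. The t₂g³e_g¹ (high-spin) configuration has an unevenly filled e_g set; the Jahn–Teller theorem predicts a tetragonal distortion (typically axial elongation) to lift the degeneracy.

[Cr(NCS)₄(OH)₂]⁴−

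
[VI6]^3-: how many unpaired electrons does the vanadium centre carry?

2

Each iodide is −1; balancing the −3 overall charge requires V(III).
Group 5 minus oxidation state 3 gives a d² configuration.
In an octahedral field the d² configuration is t₂g²e_g⁰ (only one arrangement possible), giving 2 unpaired electrons.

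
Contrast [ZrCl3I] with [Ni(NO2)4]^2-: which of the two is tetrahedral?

For [ZrCl3I]: Ligand charges: each chloride is −1; each iodide is −1. With an overall charge of 0 the zirconium centre must be in the +4 oxidation state. Group 4 minus oxidation state 4 gives a d⁰ configuration. A d⁰ ion has no crystal-field stabilisation preference between square planar and tetrahedral, so four ligands adopt the sterically favoured tetrahedral geometry. → tetrahedral.
For [Ni(NO2)4]^2-: Summing ligand charges against the −2 overall charge gives an oxidation state of +2 for nickel. Group 10 minus oxidation state 2 gives a d⁸ configuration. Nitro (N-bound nitrite) is a strong-field ligand (high in the spectrochemical series). A 3d d⁸ ion with strong-field ligands gains enough CFSE to favour square planar over tetrahedral. → square planar.

[ZrCl3I]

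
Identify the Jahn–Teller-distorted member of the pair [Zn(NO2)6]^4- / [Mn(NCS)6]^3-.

[Zn(NO2)6]^4-: Each nitro (N-bound nitrite) is −1; balancing the −4 overall charge requires Zn(II). Group 12 minus oxidation state 2 gives a d¹⁰ configuration. The d¹⁰ configuration leaves the e_g set evenly filled (or empty) — no strong Jahn–Teller driving force.
[Mn(NCS)6]^3-: Each isothiocyanate is −1; balancing the −3 overall charge requires Mn(III). Group 7 minus oxidation state 3 gives a d⁴ configuration. Isothiocyanate is a weak-field ligand for a first-row metal, so the complex is high-spin. The t₂g³e_g¹ (high-spin) configuration has an unevenly filled e_g set; the Jahn–Teller theorem predicts a tetragonal distortion (typically axial elongation) to lift the degeneracy.

[Mn(NCS)6]^3-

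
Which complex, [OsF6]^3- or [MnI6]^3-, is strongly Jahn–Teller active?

[MnI6]^3-

[OsF6]^3-: Each fluoride is −1; balancing the −3 overall charge requires Os(III). Os sits in group 8, so the d-electron count is 8 − 3 = 5. A 5d ion has a large Δₒ and is invariably low-spin. The d⁵ configuration leaves the e_g set evenly filled (or empty) — no strong Jahn–Teller driving force.
[MnI6]^3-: Ligand charges: each iodide is −1. With an overall charge of −3 the manganese centre must be in the +3 oxidation state. Manganese is a group-7 element; Mn(III) is therefore d⁴. Iodide is a weak-field ligand for a first-row metal, so the complex is high-spin. The t₂g³e_g¹ (high-spin) configuration has an unevenly filled e_g set; the Jahn–Teller theorem predicts a tetragonal distortion (typically axial elongation) to lift the degeneracy.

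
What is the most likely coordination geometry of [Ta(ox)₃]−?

octahedral

Each oxalate is −2; balancing the −1 overall charge requires Ta(V).
Tantalum is a group-5 element; Ta(V) is therefore d⁰.
Counting donor atoms: 3×oxalate (bidentate) → 6 donors. Coordination number = 6.
Six donors around a single metal centre give an octahedral coordination sphere.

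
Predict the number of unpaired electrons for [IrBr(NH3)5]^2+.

0 unpaired electrons

Each bromide is −1; ammonia is neutral; balancing the +2 overall charge requires Ir(III).
Group 9 minus oxidation state 3 gives a d⁶ configuration.
The spin state decides the count: a 5d ion has a large Δₒ and is invariably low-spin.
An octahedral low-spin d⁶ ion is t₂g⁶e_g⁰, giving 0 unpaired electrons.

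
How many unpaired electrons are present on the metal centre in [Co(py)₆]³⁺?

0

Pyridine is neutral; balancing the +3 overall charge requires Co(III).
Cobalt is a group-9 element; Co(III) is therefore d⁶.
The spin state decides the count: Co(III) has an exceptionally large octahedral splitting and is low-spin with essentially every ligand except fluoride.
An octahedral low-spin d⁶ ion is t₂g⁶e_g⁰, giving 0 unpaired electrons.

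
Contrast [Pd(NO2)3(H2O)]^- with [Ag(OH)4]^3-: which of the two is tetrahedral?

For [Pd(NO2)3(H2O)]^-: Each nitro (N-bound nitrite) is −1; water is neutral; balancing the −1 overall charge requires Pd(II). Pd sits in group 10, so the d-electron count is 10 − 2 = 8. A 4d d⁸ ion has a large crystal-field splitting; square planar leaves the high-energy d_{x²−y²} orbital empty and maximises CFSE. → square planar.
For [Ag(OH)4]^3-: Summing ligand charges against the −3 overall charge gives an oxidation state of +1 for silver. Silver is a group-11 element; Ag(I) is therefore d¹⁰. A d¹⁰ ion has no crystal-field stabilisation preference between square planar and tetrahedral, so four ligands adopt the sterically favoured tetrahedral geometry. → tetrahedral.

[Ag(OH)4]^3-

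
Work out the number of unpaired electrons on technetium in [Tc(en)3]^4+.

3

Ligand charges: ethylenediamine is neutral. With an overall charge of +4 the technetium centre must be in the +4 oxidation state.
Group 7 minus oxidation state 4 gives a d³ configuration.
Counting donor atoms: 3×ethylenediamine (bidentate) → 6 donors. Coordination number = 6.
In an octahedral field the d³ configuration is t₂g³e_g⁰ (only one arrangement possible), giving 3 unpaired electrons.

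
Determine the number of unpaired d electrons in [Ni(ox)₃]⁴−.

2 unpaired electrons

Ligand charges: each oxalate is −2. With an overall charge of −4 the nickel centre must be in the +2 oxidation state.
Group 10 minus oxidation state 2 gives a d⁸ configuration.
Counting donor atoms: 3×oxalate (bidentate) → 6 donors. Coordination number = 6.
In an octahedral field the d⁸ configuration is t₂g⁶e_g² (only one arrangement possible), giving 2 unpaired electrons.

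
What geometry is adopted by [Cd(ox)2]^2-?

tetrahedral

Each oxalate is −2; balancing the −2 overall charge requires Cd(II).
Group 12 minus oxidation state 2 gives a d¹⁰ configuration.
Counting donor atoms: 2×oxalate (bidentate) → 4 donors. Coordination number = 4.
A d¹⁰ ion has no crystal-field stabilisation preference between square planar and tetrahedral, so four ligands adopt the sterically favoured tetrahedral geometry.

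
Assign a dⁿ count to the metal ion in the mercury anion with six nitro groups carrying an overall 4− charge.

Each nitro (N-bound nitrite) is −1; balancing the −4 overall charge requires Hg(II).
Mercury is a group-12 element; Hg(II) is therefore d¹⁰.

d10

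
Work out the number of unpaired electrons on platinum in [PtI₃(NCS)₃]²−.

Ligand charges: each iodide is −1; each isothiocyanate is −1. With an overall charge of −2 the platinum centre must be in the +4 oxidation state.
Platinum is a group-10 element; Pt(IV) is therefore d⁶.
The spin state decides the count: a 5d ion has a large Δₒ and is invariably low-spin.
An octahedral low-spin d⁶ ion is t₂g⁶e_g⁰, giving 0 unpaired electrons.

0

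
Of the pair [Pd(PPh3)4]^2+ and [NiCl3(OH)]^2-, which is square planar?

For [Pd(PPh3)4]^2+: Triphenylphosphine is neutral; balancing the +2 overall charge requires Pd(II). Group 10 minus oxidation state 2 gives a d⁸ configuration. A 4d d⁸ ion has a large crystal-field splitting; square planar leaves the high-energy d_{x²−y²} orbital empty and maximises CFSE. → square planar.
For [NiCl3(OH)]^2-: Each chloride is −1; each hydroxide is −1; balancing the −2 overall charge requires Ni(II). Group 10 minus oxidation state 2 gives a d⁸ configuration. Chloride and hydroxide are weak-field ligands. With weak-field ligands the CFSE gain from square planar is small, so a 3d d⁸ ion takes the sterically preferred tetrahedral geometry. → tetrahedral.

[Pd(PPh3)4]^2+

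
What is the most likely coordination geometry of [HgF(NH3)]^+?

linear

Summing ligand charges against the +1 overall charge gives an oxidation state of +2 for mercury.
Group 12 minus oxidation state 2 gives a d¹⁰ configuration.
Coordination number: 2.
A d¹⁰ ion with only two ligands adopts a linear arrangement (sp hybridisation; no CFSE preference).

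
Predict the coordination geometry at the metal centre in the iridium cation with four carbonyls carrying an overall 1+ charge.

Carbonyl is neutral; balancing the +1 overall charge requires Ir(I).
Iridium is a group-9 element; Ir(I) is therefore d⁸.
With 4 monodentate ligands the coordination number is 4.
A 5d d⁸ ion has a large crystal-field splitting; square planar leaves the high-energy d_{x²−y²} orbital empty and maximises CFSE.

square planar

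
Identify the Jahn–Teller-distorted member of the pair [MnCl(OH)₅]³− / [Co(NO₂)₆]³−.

[MnCl(OH)₅]³−: Each chloride is −1; each hydroxide is −1; balancing the −3 overall charge requires Mn(III). Manganese is a group-7 element; Mn(III) is therefore d⁴. Chloride and hydroxide are weak-field ligands for a first-row metal, so the complex is high-spin. The t₂g³e_g¹ (high-spin) configuration has an unevenly filled e_g set; the Jahn–Teller theorem predicts a tetragonal distortion (typically axial elongation) to lift the degeneracy.
[Co(NO₂)₆]³−: Ligand charges: each nitro (N-bound nitrite) is −1. With an overall charge of −3 the cobalt centre must be in the +3 oxidation state. Co sits in group 9, so the d-electron count is 9 − 3 = 6. Co(III) has an exceptionally large octahedral splitting and is low-spin with essentially every ligand except fluoride. The d⁶ configuration leaves the e_g set evenly filled (or empty) — no strong Jahn–Teller driving force.

[MnCl(OH)₅]³−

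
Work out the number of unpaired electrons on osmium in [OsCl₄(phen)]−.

Ligand charges: each chloride is −1; 1,10-phenanthroline is neutral. With an overall charge of −1 the osmium centre must be in the +3 oxidation state.
Os sits in group 8, so the d-electron count is 8 − 3 = 5.
Counting donor atoms: 4×chloride (monodentate) → 4 donors; 1×1,10-phenanthroline (bidentate) → 2 donors. Coordination number = 6.
The spin state decides the count: a 5d ion has a large Δₒ and is invariably low-spin.
An octahedral low-spin d⁵ ion is t₂g⁵e_g⁰, giving 1 unpaired electron.

1 unpaired electron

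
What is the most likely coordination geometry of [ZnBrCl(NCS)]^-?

trigonal planar

Each bromide is −1; each chloride is −1; each isothiocyanate is −1; balancing the −1 overall charge requires Zn(II).
Group 12 minus oxidation state 2 gives a d¹⁰ configuration.
Coordination number: 3.
Three ligands around a d¹⁰ centre minimise repulsion in a trigonal-planar arrangement.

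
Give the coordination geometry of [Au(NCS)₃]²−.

Summing ligand charges against the −2 overall charge gives an oxidation state of +1 for gold.
Gold is a group-11 element; Au(I) is therefore d¹⁰.
Coordination number: 3.
Three ligands around a d¹⁰ centre minimise repulsion in a trigonal-planar arrangement.

trigonal planar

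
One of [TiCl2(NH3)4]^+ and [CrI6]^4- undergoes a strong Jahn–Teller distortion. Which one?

[CrI6]^4-

[TiCl2(NH3)4]^+: Ligand charges: each chloride is −1; ammonia is neutral. With an overall charge of +1 the titanium centre must be in the +3 oxidation state. Ti sits in group 4, so the d-electron count is 4 − 3 = 1. The d¹ configuration leaves the e_g set evenly filled (or empty) — no strong Jahn–Teller driving force.
[CrI6]^4-: Summing ligand charges against the −4 overall charge gives an oxidation state of +2 for chromium. Cr sits in group 6, so the d-electron count is 6 − 2 = 4. Iodide is a weak-field ligand for a first-row metal, so the complex is high-spin. The t₂g³e_g¹ (high-spin) configuration has an unevenly filled e_g set; the Jahn–Teller theorem predicts a tetragonal distortion (typically axial elongation) to lift the degeneracy.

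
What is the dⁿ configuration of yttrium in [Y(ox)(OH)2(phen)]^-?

d0

Ligand charges: each oxalate is −2; each hydroxide is −1; 1,10-phenanthroline is neutral. With an overall charge of −1 the yttrium centre must be in the +3 oxidation state.
Yttrium is a group-3 element; Y(III) is therefore d⁰.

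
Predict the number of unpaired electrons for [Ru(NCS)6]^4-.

Ligand charges: each isothiocyanate is −1. With an overall charge of −4 the ruthenium centre must be in the +2 oxidation state.
Ruthenium is a group-8 element; Ru(II) is therefore d⁶.
The spin state decides the count: a 4d ion has a large Δₒ and is invariably low-spin.
An octahedral low-spin d⁶ ion is t₂g⁶e_g⁰, giving 0 unpaired electrons.

0 unpaired electrons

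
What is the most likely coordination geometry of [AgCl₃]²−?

trigonal planar

Summing ligand charges against the −2 overall charge gives an oxidation state of +1 for silver.
Group 11 minus oxidation state 1 gives a d¹⁰ configuration.
With 3 monodentate ligands the coordination number is 3.
Three ligands around a d¹⁰ centre minimise repulsion in a trigonal-planar arrangement.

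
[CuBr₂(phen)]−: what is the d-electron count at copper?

d10

Ligand charges: each bromide is −1; 1,10-phenanthroline is neutral. With an overall charge of −1 the copper centre must be in the +1 oxidation state.
Group 11 minus oxidation state 1 gives a d¹⁰ configuration.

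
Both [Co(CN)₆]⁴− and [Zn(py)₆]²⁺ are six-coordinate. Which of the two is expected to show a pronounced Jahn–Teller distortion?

[Co(CN)₆]⁴−

[Co(CN)₆]⁴−: Each cyanide is −1; balancing the −4 overall charge requires Co(II). Cobalt is a group-9 element; Co(II) is therefore d⁷. Cyanide is a strong-field ligand (high in the spectrochemical series) for a first-row metal, so the complex is low-spin. The t₂g⁶e_g¹ (low-spin) configuration has an unevenly filled e_g set; the Jahn–Teller theorem predicts a tetragonal distortion (typically axial elongation) to lift the degeneracy.
[Zn(py)₆]²⁺: Summing ligand charges against the +2 overall charge gives an oxidation state of +2 for zinc. Group 12 minus oxidation state 2 gives a d¹⁰ configuration. The d¹⁰ configuration leaves the e_g set evenly filled (or empty) — no strong Jahn–Teller driving force.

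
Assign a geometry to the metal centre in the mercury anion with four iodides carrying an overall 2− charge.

tetrahedral

Each iodide is −1; balancing the −2 overall charge requires Hg(II).
Mercury is a group-12 element; Hg(II) is therefore d¹⁰.
With 4 monodentate ligands the coordination number is 4.
A d¹⁰ ion has no crystal-field stabilisation preference between square planar and tetrahedral, so four ligands adopt the sterically favoured tetrahedral geometry.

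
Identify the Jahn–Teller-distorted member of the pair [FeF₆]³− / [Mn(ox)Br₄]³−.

[FeF₆]³−: Summing ligand charges against the −3 overall charge gives an oxidation state of +3 for iron. Iron is a group-8 element; Fe(III) is therefore d⁵. Fluoride is a weak-field ligand for a first-row metal, so the complex is high-spin. The d⁵ configuration leaves the e_g set evenly filled (or empty) — no strong Jahn–Teller driving force.
[Mn(ox)Br₄]³−: Summing ligand charges against the −3 overall charge gives an oxidation state of +3 for manganese. Mn sits in group 7, so the d-electron count is 7 − 3 = 4. Bromide and oxalate are weak-field ligands for a first-row metal, so the complex is high-spin. The t₂g³e_g¹ (high-spin) configuration has an unevenly filled e_g set; the Jahn–Teller theorem predicts a tetragonal distortion (typically axial elongation) to lift the degeneracy.

[Mn(ox)Br₄]³−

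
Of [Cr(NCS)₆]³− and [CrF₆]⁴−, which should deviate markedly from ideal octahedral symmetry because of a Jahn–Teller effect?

[Cr(NCS)₆]³−: Each isothiocyanate is −1; balancing the −3 overall charge requires Cr(III). Group 6 minus oxidation state 3 gives a d³ configuration. The d³ configuration leaves the e_g set evenly filled (or empty) — no strong Jahn–Teller driving force.
[CrF₆]⁴−: Summing ligand charges against the −4 overall charge gives an oxidation state of +2 for chromium. Cr sits in group 6, so the d-electron count is 6 − 2 = 4. Fluoride is a weak-field ligand for a first-row metal, so the complex is high-spin. The t₂g³e_g¹ (high-spin) configuration has an unevenly filled e_g set; the Jahn–Teller theorem predicts a tetragonal distortion (typically axial elongation) to lift the degeneracy.

[CrF₆]⁴−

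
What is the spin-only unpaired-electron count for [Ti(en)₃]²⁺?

2

Ligand charges: ethylenediamine is neutral. With an overall charge of +2 the titanium centre must be in the +2 oxidation state.
Titanium is a group-4 element; Ti(II) is therefore d².
Counting donor atoms: 3×ethylenediamine (bidentate) → 6 donors. Coordination number = 6.
In an octahedral field the d² configuration is t₂g²e_g⁰ (only one arrangement possible), giving 2 unpaired electrons.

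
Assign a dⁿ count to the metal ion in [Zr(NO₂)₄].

Each nitro (N-bound nitrite) is −1; balancing the 0 overall charge requires Zr(IV).
Zr sits in group 4, so the d-electron count is 4 − 4 = 0.

d⁰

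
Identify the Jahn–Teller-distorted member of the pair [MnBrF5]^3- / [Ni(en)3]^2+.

[MnBrF5]^3-: Each bromide is −1; each fluoride is −1; balancing the −3 overall charge requires Mn(III). Mn sits in group 7, so the d-electron count is 7 − 3 = 4. Bromide and fluoride are weak-field ligands for a first-row metal, so the complex is high-spin. The t₂g³e_g¹ (high-spin) configuration has an unevenly filled e_g set; the Jahn–Teller theorem predicts a tetragonal distortion (typically axial elongation) to lift the degeneracy.
[Ni(en)3]^2+: Ethylenediamine is neutral; balancing the +2 overall charge requires Ni(II). Group 10 minus oxidation state 2 gives a d⁸ configuration. The d⁸ configuration leaves the e_g set evenly filled (or empty) — no strong Jahn–Teller driving force.

[MnBrF5]^3-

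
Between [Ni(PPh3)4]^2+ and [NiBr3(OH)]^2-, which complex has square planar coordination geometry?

[Ni(PPh3)4]^2+

For [Ni(PPh3)4]^2+: Ligand charges: triphenylphosphine is neutral. With an overall charge of +2 the nickel centre must be in the +2 oxidation state. Nickel is a group-10 element; Ni(II) is therefore d⁸. Triphenylphosphine is a strong-field ligand (high in the spectrochemical series). A 3d d⁸ ion with strong-field ligands gains enough CFSE to favour square planar over tetrahedral. → square planar.
For [NiBr3(OH)]^2-: Summing ligand charges against the −2 overall charge gives an oxidation state of +2 for nickel. Ni sits in group 10, so the d-electron count is 10 − 2 = 8. Bromide and hydroxide are weak-field ligands. With weak-field ligands the CFSE gain from square planar is small, so a 3d d⁸ ion takes the sterically preferred tetrahedral geometry. → tetrahedral.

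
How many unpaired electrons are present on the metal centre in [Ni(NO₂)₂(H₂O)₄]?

Ligand charges: each nitro (N-bound nitrite) is −1; water is neutral. With an overall charge of 0 the nickel centre must be in the +2 oxidation state.
Group 10 minus oxidation state 2 gives a d⁸ configuration.
In an octahedral field the d⁸ configuration is t₂g⁶e_g² (only one arrangement possible), giving 2 unpaired electrons.

2 unpaired electrons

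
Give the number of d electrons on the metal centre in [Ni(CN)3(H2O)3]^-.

d8

Summing ligand charges against the −1 overall charge gives an oxidation state of +2 for nickel.
Group 10 minus oxidation state 2 gives a d⁸ configuration.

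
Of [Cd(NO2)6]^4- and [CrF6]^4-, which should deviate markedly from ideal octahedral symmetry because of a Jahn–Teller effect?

[CrF6]^4-

[Cd(NO2)6]^4-: Each nitro (N-bound nitrite) is −1; balancing the −4 overall charge requires Cd(II). Group 12 minus oxidation state 2 gives a d¹⁰ configuration. The d¹⁰ configuration leaves the e_g set evenly filled (or empty) — no strong Jahn–Teller driving force.
[CrF6]^4-: Each fluoride is −1; balancing the −4 overall charge requires Cr(II). Chromium is a group-6 element; Cr(II) is therefore d⁴. Fluoride is a weak-field ligand for a first-row metal, so the complex is high-spin. The t₂g³e_g¹ (high-spin) configuration has an unevenly filled e_g set; the Jahn–Teller theorem predicts a tetragonal distortion (typically axial elongation) to lift the degeneracy.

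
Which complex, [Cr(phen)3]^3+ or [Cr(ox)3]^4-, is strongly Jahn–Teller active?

[Cr(ox)3]^4-

[Cr(phen)3]^3+: Summing ligand charges against the +3 overall charge gives an oxidation state of +3 for chromium. Cr sits in group 6, so the d-electron count is 6 − 3 = 3. The d³ configuration leaves the e_g set evenly filled (or empty) — no strong Jahn–Teller driving force.
[Cr(ox)3]^4-: Ligand charges: each oxalate is −2. With an overall charge of −4 the chromium centre must be in the +2 oxidation state. Chromium is a group-6 element; Cr(II) is therefore d⁴. Oxalate is a weak-field ligand for a first-row metal, so the complex is high-spin. The t₂g³e_g¹ (high-spin) configuration has an unevenly filled e_g set; the Jahn–Teller theorem predicts a tetragonal distortion (typically axial elongation) to lift the degeneracy.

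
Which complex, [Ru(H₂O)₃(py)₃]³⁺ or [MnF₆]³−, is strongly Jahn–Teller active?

[Ru(H₂O)₃(py)₃]³⁺: Ligand charges: water is neutral; pyridine is neutral. With an overall charge of +3 the ruthenium centre must be in the +3 oxidation state. Group 8 minus oxidation state 3 gives a d⁵ configuration. A 4d ion has a large Δₒ and is invariably low-spin. The d⁵ configuration leaves the e_g set evenly filled (or empty) — no strong Jahn–Teller driving force.
[MnF₆]³−: Summing ligand charges against the −3 overall charge gives an oxidation state of +3 for manganese. Group 7 minus oxidation state 3 gives a d⁴ configuration. Fluoride is a weak-field ligand for a first-row metal, so the complex is high-spin. The t₂g³e_g¹ (high-spin) configuration has an unevenly filled e_g set; the Jahn–Teller theorem predicts a tetragonal distortion (typically axial elongation) to lift the degeneracy.

[MnF₆]³−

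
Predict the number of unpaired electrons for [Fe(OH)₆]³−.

Ligand charges: each hydroxide is −1. With an overall charge of −3 the iron centre must be in the +3 oxidation state.
Iron is a group-8 element; Fe(III) is therefore d⁵.
The spin state decides the count: Hydroxide is a weak-field ligand for a first-row metal, so the complex is high-spin.
An octahedral high-spin d⁵ ion is t₂g³e_g², giving 5 unpaired electrons.

5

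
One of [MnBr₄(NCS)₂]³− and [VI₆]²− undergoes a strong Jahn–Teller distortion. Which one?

[MnBr₄(NCS)₂]³−

[MnBr₄(NCS)₂]³−: Ligand charges: each bromide is −1; each isothiocyanate is −1. With an overall charge of −3 the manganese centre must be in the +3 oxidation state. Manganese is a group-7 element; Mn(III) is therefore d⁴. Bromide and isothiocyanate are weak-field ligands for a first-row metal, so the complex is high-spin. The t₂g³e_g¹ (high-spin) configuration has an unevenly filled e_g set; the Jahn–Teller theorem predicts a tetragonal distortion (typically axial elongation) to lift the degeneracy.
[VI₆]²−: Summing ligand charges against the −2 overall charge gives an oxidation state of +4 for vanadium. V sits in group 5, so the d-electron count is 5 − 4 = 1. The d¹ configuration leaves the e_g set evenly filled (or empty) — no strong Jahn–Teller driving force.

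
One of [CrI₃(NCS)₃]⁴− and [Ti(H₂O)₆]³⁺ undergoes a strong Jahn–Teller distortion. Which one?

[CrI₃(NCS)₃]⁴−

[CrI₃(NCS)₃]⁴−: Ligand charges: each iodide is −1; each isothiocyanate is −1. With an overall charge of −4 the chromium centre must be in the +2 oxidation state. Group 6 minus oxidation state 2 gives a d⁴ configuration. Iodide and isothiocyanate are weak-field ligands for a first-row metal, so the complex is high-spin. The t₂g³e_g¹ (high-spin) configuration has an unevenly filled e_g set; the Jahn–Teller theorem predicts a tetragonal distortion (typically axial elongation) to lift the degeneracy.
[Ti(H₂O)₆]³⁺: Ligand charges: water is neutral. With an overall charge of +3 the titanium centre must be in the +3 oxidation state. Titanium is a group-4 element; Ti(III) is therefore d¹. The d¹ configuration leaves the e_g set evenly filled (or empty) — no strong Jahn–Teller driving force.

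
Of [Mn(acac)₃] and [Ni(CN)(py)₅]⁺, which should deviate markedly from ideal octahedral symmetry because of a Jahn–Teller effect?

[Mn(acac)₃]

[Mn(acac)₃]: Each acetylacetonate is −1; balancing the 0 overall charge requires Mn(III). Group 7 minus oxidation state 3 gives a d⁴ configuration. Acetylacetonate is a weak-field ligand for a first-row metal, so the complex is high-spin. The t₂g³e_g¹ (high-spin) configuration has an unevenly filled e_g set; the Jahn–Teller theorem predicts a tetragonal distortion (typically axial elongation) to lift the degeneracy.
[Ni(CN)(py)₅]⁺: Each cyanide is −1; pyridine is neutral; balancing the +1 overall charge requires Ni(II). Group 10 minus oxidation state 2 gives a d⁸ configuration. The d⁸ configuration leaves the e_g set evenly filled (or empty) — no strong Jahn–Teller driving force.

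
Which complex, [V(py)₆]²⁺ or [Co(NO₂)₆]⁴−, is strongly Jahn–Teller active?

[V(py)₆]²⁺: Summing ligand charges against the +2 overall charge gives an oxidation state of +2 for vanadium. V sits in group 5, so the d-electron count is 5 − 2 = 3. The d³ configuration leaves the e_g set evenly filled (or empty) — no strong Jahn–Teller driving force.
[Co(NO₂)₆]⁴−: Summing ligand charges against the −4 overall charge gives an oxidation state of +2 for cobalt. Cobalt is a group-9 element; Co(II) is therefore d⁷. Nitro (N-bound nitrite) is a strong-field ligand (high in the spectrochemical series) for a first-row metal, so the complex is low-spin. The t₂g⁶e_g¹ (low-spin) configuration has an unevenly filled e_g set; the Jahn–Teller theorem predicts a tetragonal distortion (typically axial elongation) to lift the degeneracy.

[Co(NO₂)₆]⁴−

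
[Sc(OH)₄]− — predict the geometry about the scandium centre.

tetrahedral

Ligand charges: each hydroxide is −1. With an overall charge of −1 the scandium centre must be in the +3 oxidation state.
Sc sits in group 3, so the d-electron count is 3 − 3 = 0.
Coordination number: 4.
A d⁰ ion has no crystal-field stabilisation preference between square planar and tetrahedral, so four ligands adopt the sterically favoured tetrahedral geometry.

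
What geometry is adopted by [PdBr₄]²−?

Each bromide is −1; balancing the −2 overall charge requires Pd(II).
Palladium is a group-10 element; Pd(II) is therefore d⁸.
With 4 monodentate ligands the coordination number is 4.
A 4d d⁸ ion has a large crystal-field splitting; square planar leaves the high-energy d_{x²−y²} orbital empty and maximises CFSE.

square planar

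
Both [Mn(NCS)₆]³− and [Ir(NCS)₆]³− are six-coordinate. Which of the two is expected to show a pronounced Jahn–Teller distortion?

[Mn(NCS)₆]³−: Each isothiocyanate is −1; balancing the −3 overall charge requires Mn(III). Manganese is a group-7 element; Mn(III) is therefore d⁴. Isothiocyanate is a weak-field ligand for a first-row metal, so the complex is high-spin. The t₂g³e_g¹ (high-spin) configuration has an unevenly filled e_g set; the Jahn–Teller theorem predicts a tetragonal distortion (typically axial elongation) to lift the degeneracy.
[Ir(NCS)₆]³−: Summing ligand charges against the −3 overall charge gives an oxidation state of +3 for iridium. Iridium is a group-9 element; Ir(III) is therefore d⁶. A 5d ion has a large Δₒ and is invariably low-spin. The d⁶ configuration leaves the e_g set evenly filled (or empty) — no strong Jahn–Teller driving force.

[Mn(NCS)₆]³−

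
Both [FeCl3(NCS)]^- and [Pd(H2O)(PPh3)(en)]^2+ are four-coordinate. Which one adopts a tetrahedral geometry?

For [FeCl3(NCS)]^-: Summing ligand charges against the −1 overall charge gives an oxidation state of +3 for iron. Iron is a group-8 element; Fe(III) is therefore d⁵. A high-spin d⁵ ion has zero CFSE in either geometry, so four ligands adopt the sterically favoured tetrahedral geometry. → tetrahedral.
For [Pd(H2O)(PPh3)(en)]^2+: Water is neutral; triphenylphosphine is neutral; ethylenediamine is neutral; balancing the +2 overall charge requires Pd(II). Group 10 minus oxidation state 2 gives a d⁸ configuration. A 4d d⁸ ion has a large crystal-field splitting; square planar leaves the high-energy d_{x²−y²} orbital empty and maximises CFSE. → square planar.

[FeCl3(NCS)]^-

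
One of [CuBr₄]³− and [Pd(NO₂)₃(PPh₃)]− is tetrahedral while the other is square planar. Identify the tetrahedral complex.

[CuBr₄]³−

For [CuBr₄]³−: Each bromide is −1; balancing the −3 overall charge requires Cu(I). Group 11 minus oxidation state 1 gives a d¹⁰ configuration. A d¹⁰ ion has no crystal-field stabilisation preference between square planar and tetrahedral, so four ligands adopt the sterically favoured tetrahedral geometry. → tetrahedral.
For [Pd(NO₂)₃(PPh₃)]−: Ligand charges: each nitro (N-bound nitrite) is −1; triphenylphosphine is neutral. With an overall charge of −1 the palladium centre must be in the +2 oxidation state. Pd sits in group 10, so the d-electron count is 10 − 2 = 8. A 4d d⁸ ion has a large crystal-field splitting; square planar leaves the high-energy d_{x²−y²} orbital empty and maximises CFSE. → square planar.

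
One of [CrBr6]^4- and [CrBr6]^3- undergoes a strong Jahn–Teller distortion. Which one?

[CrBr6]^4-

[CrBr6]^4-: Summing ligand charges against the −4 overall charge gives an oxidation state of +2 for chromium. Group 6 minus oxidation state 2 gives a d⁴ configuration. Bromide is a weak-field ligand for a first-row metal, so the complex is high-spin. The t₂g³e_g¹ (high-spin) configuration has an unevenly filled e_g set; the Jahn–Teller theorem predicts a tetragonal distortion (typically axial elongation) to lift the degeneracy.
[CrBr6]^3-: Summing ligand charges against the −3 overall charge gives an oxidation state of +3 for chromium. Cr sits in group 6, so the d-electron count is 6 − 3 = 3. The d³ configuration leaves the e_g set evenly filled (or empty) — no strong Jahn–Teller driving force.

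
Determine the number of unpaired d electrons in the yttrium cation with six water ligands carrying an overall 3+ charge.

0 unpaired electrons

Summing ligand charges against the +3 overall charge gives an oxidation state of +3 for yttrium.
Group 3 minus oxidation state 3 gives a d⁰ configuration.
In an octahedral field the d⁰ configuration is t₂g⁰e_g⁰, giving 0 unpaired electrons.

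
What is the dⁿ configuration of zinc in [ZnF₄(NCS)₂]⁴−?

d10

Each fluoride is −1; each isothiocyanate is −1; balancing the −4 overall charge requires Zn(II).
Group 12 minus oxidation state 2 gives a d¹⁰ configuration.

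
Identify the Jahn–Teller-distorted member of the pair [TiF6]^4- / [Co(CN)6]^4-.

[TiF6]^4-: Each fluoride is −1; balancing the −4 overall charge requires Ti(II). Group 4 minus oxidation state 2 gives a d² configuration. The d² configuration leaves the e_g set evenly filled (or empty) — no strong Jahn–Teller driving force.
[Co(CN)6]^4-: Ligand charges: each cyanide is −1. With an overall charge of −4 the cobalt centre must be in the +2 oxidation state. Cobalt is a group-9 element; Co(II) is therefore d⁷. Cyanide is a strong-field ligand (high in the spectrochemical series) for a first-row metal, so the complex is low-spin. The t₂g⁶e_g¹ (low-spin) configuration has an unevenly filled e_g set; the Jahn–Teller theorem predicts a tetragonal distortion (typically axial elongation) to lift the degeneracy.

[Co(CN)6]^4-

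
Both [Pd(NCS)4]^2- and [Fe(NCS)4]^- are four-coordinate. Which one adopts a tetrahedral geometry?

[Fe(NCS)4]^-

For [Pd(NCS)4]^2-: Summing ligand charges against the −2 overall charge gives an oxidation state of +2 for palladium. Palladium is a group-10 element; Pd(II) is therefore d⁸. A 4d d⁸ ion has a large crystal-field splitting; square planar leaves the high-energy d_{x²−y²} orbital empty and maximises CFSE. → square planar.
For [Fe(NCS)4]^-: Each isothiocyanate is −1; balancing the −1 overall charge requires Fe(III). Group 8 minus oxidation state 3 gives a d⁵ configuration. A high-spin d⁵ ion has zero CFSE in either geometry, so four ligands adopt the sterically favoured tetrahedral geometry. → tetrahedral.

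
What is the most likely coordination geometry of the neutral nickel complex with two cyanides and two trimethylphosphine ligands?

Each cyanide is −1; trimethylphosphine is neutral; balancing the 0 overall charge requires Ni(II).
Ni sits in group 10, so the d-electron count is 10 − 2 = 8.
With 4 monodentate ligands the coordination number is 4.
Cyanide and trimethylphosphine are strong-field ligands (high in the spectrochemical series).
A 3d d⁸ ion with strong-field ligands gains enough CFSE to favour square planar over tetrahedral.

square planar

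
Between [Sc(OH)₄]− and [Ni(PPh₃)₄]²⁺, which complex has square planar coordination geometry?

For [Sc(OH)₄]−: Each hydroxide is −1; balancing the −1 overall charge requires Sc(III). Group 3 minus oxidation state 3 gives a d⁰ configuration. A d⁰ ion has no crystal-field stabilisation preference between square planar and tetrahedral, so four ligands adopt the sterically favoured tetrahedral geometry. → tetrahedral.
For [Ni(PPh₃)₄]²⁺: Ligand charges: triphenylphosphine is neutral. With an overall charge of +2 the nickel centre must be in the +2 oxidation state. Ni sits in group 10, so the d-electron count is 10 − 2 = 8. Triphenylphosphine is a strong-field ligand (high in the spectrochemical series). A 3d d⁸ ion with strong-field ligands gains enough CFSE to favour square planar over tetrahedral. → square planar.

[Ni(PPh₃)₄]²⁺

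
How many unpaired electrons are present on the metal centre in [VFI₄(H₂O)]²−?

2

Each fluoride is −1; each iodide is −1; water is neutral; balancing the −2 overall charge requires V(III).
Vanadium is a group-5 element; V(III) is therefore d².
In an octahedral field the d² configuration is t₂g²e_g⁰ (only one arrangement possible), giving 2 unpaired electrons.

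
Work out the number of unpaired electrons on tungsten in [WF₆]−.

Each fluoride is −1; balancing the −1 overall charge requires W(V).
Tungsten is a group-6 element; W(V) is therefore d¹.
In an octahedral field the d¹ configuration is t₂g¹e_g⁰ (only one arrangement possible), giving 1 unpaired electron.

1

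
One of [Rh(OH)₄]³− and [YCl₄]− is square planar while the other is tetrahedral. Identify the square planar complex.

For [Rh(OH)₄]³−: Ligand charges: each hydroxide is −1. With an overall charge of −3 the rhodium centre must be in the +1 oxidation state. Rh sits in group 9, so the d-electron count is 9 − 1 = 8. A 4d d⁸ ion has a large crystal-field splitting; square planar leaves the high-energy d_{x²−y²} orbital empty and maximises CFSE. → square planar.
For [YCl₄]−: Each chloride is −1; balancing the −1 overall charge requires Y(III). Y sits in group 3, so the d-electron count is 3 − 3 = 0. A d⁰ ion has no crystal-field stabilisation preference between square planar and tetrahedral, so four ligands adopt the sterically favoured tetrahedral geometry. → tetrahedral.

[Rh(OH)₄]³−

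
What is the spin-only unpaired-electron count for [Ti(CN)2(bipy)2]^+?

Ligand charges: each cyanide is −1; 2,2′-bipyridine is neutral. With an overall charge of +1 the titanium centre must be in the +3 oxidation state.
Titanium is a group-4 element; Ti(III) is therefore d¹.
Counting donor atoms: 2×cyanide (monodentate) → 2 donors; 2×2,2′-bipyridine (bidentate) → 4 donors. Coordination number = 6.
In an octahedral field the d¹ configuration is t₂g¹e_g⁰ (only one arrangement possible), giving 1 unpaired electron.

1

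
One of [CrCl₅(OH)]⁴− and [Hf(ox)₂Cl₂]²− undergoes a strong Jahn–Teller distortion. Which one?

[CrCl₅(OH)]⁴−: Ligand charges: each chloride is −1; each hydroxide is −1. With an overall charge of −4 the chromium centre must be in the +2 oxidation state. Chromium is a group-6 element; Cr(II) is therefore d⁴. Chloride and hydroxide are weak-field ligands for a first-row metal, so the complex is high-spin. The t₂g³e_g¹ (high-spin) configuration has an unevenly filled e_g set; the Jahn–Teller theorem predicts a tetragonal distortion (typically axial elongation) to lift the degeneracy.
[Hf(ox)₂Cl₂]²−: Ligand charges: each oxalate is −2; each chloride is −1. With an overall charge of −2 the hafnium centre must be in the +4 oxidation state. Hafnium is a group-4 element; Hf(IV) is therefore d⁰. The d⁰ configuration leaves the e_g set evenly filled (or empty) — no strong Jahn–Teller driving force.

[CrCl₅(OH)]⁴−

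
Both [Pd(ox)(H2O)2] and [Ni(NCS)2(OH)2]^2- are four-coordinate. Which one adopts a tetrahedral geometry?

For [Pd(ox)(H2O)2]: Summing ligand charges against the 0 overall charge gives an oxidation state of +2 for palladium. Palladium is a group-10 element; Pd(II) is therefore d⁸. A 4d d⁸ ion has a large crystal-field splitting; square planar leaves the high-energy d_{x²−y²} orbital empty and maximises CFSE. → square planar.
For [Ni(NCS)2(OH)2]^2-: Summing ligand charges against the −2 overall charge gives an oxidation state of +2 for nickel. Group 10 minus oxidation state 2 gives a d⁸ configuration. Hydroxide and isothiocyanate are weak-field ligands. With weak-field ligands the CFSE gain from square planar is small, so a 3d d⁸ ion takes the sterically preferred tetrahedral geometry. → tetrahedral.

[Ni(NCS)2(OH)2]^2-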